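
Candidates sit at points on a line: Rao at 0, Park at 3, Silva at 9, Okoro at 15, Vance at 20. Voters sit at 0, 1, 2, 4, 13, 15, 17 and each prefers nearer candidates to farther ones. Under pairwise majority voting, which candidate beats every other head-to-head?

Park

With single-peaked preferences on a line, the Condorcet winner is the candidate closest to the median voter.
The median voter (position 4) is closest to Park at 3.
Check: Park vs Rao — voters closer to Park: 5 of 7.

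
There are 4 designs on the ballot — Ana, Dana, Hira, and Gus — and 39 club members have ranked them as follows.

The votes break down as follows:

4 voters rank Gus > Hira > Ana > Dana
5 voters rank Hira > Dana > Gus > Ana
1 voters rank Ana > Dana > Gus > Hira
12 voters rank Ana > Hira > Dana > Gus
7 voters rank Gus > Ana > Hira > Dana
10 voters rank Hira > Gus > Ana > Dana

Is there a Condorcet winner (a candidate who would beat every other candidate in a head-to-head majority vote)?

No

Head-to-head results (39 voters total):
Ana vs Dana: Ana wins 34–5.
Ana vs Hira: Ana wins 20–19.
Ana vs Gus: Gus wins 26–13.
Dana vs Hira: Hira wins 38–1.
Dana vs Gus: Gus wins 21–18.
Hira vs Gus: Hira wins 27–12.
No candidate beats all others: Ana beats Hira beats Gus beats Ana, a majority cycle.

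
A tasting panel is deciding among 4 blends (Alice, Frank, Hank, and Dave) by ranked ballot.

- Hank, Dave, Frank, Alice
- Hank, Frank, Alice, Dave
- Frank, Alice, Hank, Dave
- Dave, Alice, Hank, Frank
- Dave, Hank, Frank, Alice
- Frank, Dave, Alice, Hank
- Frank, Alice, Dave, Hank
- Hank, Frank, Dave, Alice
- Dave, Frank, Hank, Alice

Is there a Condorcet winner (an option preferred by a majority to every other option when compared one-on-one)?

Head-to-head results (9 voters total):
Alice vs Frank: Frank wins 8–1.
Alice vs Hank: Hank wins 5–4.
Alice vs Dave: Dave wins 6–3.
Frank vs Hank: Hank wins 5–4.
Frank vs Dave: Frank wins 5–4.
Hank vs Dave: Dave wins 5–4.
No candidate beats all others: Frank beats Dave beats Hank beats Frank, a majority cycle.

No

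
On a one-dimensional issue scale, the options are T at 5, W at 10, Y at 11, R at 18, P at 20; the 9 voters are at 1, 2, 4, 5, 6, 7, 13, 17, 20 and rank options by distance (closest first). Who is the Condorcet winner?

T

With single-peaked preferences on a line, the Condorcet winner is the candidate closest to the median voter.
The median voter (position 6) is closest to T at 5.
Check: T vs P — voters closer to T: 6 of 9.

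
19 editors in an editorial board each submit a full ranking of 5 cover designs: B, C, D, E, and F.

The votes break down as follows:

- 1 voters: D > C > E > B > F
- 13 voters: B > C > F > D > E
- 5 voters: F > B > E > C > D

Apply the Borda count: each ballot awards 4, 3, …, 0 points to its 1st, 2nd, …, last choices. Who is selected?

Borda scores:
  B: 1 + 13·4 + 5·3 = 68
  C: 3 + 13·3 + 5·1 = 47
  D: 4 + 13·1 + 5·0 = 17
  E: 2 + 13·0 + 5·2 = 12
  F: 0 + 13·2 + 5·4 = 46
B has the highest total.

B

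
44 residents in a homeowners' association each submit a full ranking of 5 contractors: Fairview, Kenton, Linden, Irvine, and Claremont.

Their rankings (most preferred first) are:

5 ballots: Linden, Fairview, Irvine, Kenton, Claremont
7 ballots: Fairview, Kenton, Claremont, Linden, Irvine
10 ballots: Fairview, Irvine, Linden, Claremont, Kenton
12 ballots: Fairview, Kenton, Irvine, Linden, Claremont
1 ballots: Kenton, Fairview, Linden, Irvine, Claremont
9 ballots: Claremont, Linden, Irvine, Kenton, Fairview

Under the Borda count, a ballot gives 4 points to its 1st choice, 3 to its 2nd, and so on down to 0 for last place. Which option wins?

Fairview

Borda scores:
  Fairview: 5·3 + 7·4 + 10·4 + 12·4 + 3 + 9·0 = 134
  Kenton: 5·1 + 7·3 + 10·0 + 12·3 + 4 + 9·1 = 75
  Linden: 5·4 + 7·1 + 10·2 + 12·1 + 2 + 9·3 = 88
  Irvine: 5·2 + 7·0 + 10·3 + 12·2 + 1 + 9·2 = 83
  Claremont: 5·0 + 7·2 + 10·1 + 12·0 + 0 + 9·4 = 60
Fairview has the highest total.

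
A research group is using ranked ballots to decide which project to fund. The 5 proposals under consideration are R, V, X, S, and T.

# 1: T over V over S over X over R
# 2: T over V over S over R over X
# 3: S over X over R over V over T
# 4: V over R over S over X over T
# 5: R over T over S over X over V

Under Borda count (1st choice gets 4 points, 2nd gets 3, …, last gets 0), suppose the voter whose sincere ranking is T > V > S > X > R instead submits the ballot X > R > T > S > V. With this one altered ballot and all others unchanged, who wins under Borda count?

Borda totals with the altered ballot: R 13, V 8, X 9, S 11, T 9.
The switch changes the winner from S to R.

R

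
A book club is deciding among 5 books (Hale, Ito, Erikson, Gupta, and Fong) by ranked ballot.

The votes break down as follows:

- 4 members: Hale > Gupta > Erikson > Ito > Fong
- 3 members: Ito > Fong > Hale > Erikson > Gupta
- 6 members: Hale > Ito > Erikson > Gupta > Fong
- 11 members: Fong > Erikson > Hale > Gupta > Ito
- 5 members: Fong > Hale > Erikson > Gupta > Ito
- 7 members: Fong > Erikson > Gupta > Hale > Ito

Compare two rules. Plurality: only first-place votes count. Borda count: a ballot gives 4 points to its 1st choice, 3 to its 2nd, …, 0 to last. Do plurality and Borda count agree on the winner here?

Plurality first-place counts: Hale 10, Ito 3, Erikson 0, Gupta 0, Fong 23 → Fong.
Borda totals: Hale 90, Ito 34, Erikson 87, Gupta 48, Fong 101 → Fong.
The two rules agree on Fong.

Yes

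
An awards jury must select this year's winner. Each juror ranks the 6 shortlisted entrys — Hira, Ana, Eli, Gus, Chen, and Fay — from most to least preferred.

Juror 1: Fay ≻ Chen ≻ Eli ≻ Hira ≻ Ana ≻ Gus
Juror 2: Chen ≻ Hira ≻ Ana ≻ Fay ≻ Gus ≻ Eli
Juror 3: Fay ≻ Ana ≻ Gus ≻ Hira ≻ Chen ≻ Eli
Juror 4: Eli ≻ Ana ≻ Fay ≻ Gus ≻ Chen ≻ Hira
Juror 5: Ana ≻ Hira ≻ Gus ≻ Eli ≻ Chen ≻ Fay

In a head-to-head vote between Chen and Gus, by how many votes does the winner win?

1

Ballots ranking Chen above Gus: 2.
Ballots ranking Gus above Chen: 3.
Gus wins 3–2, a margin of 1.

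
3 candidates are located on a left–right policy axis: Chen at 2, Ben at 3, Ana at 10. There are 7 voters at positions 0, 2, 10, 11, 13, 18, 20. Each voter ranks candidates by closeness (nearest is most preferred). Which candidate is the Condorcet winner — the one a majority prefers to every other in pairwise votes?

Ana

With single-peaked preferences on a line, the Condorcet winner is the candidate closest to the median voter.
The median voter (position 11) is closest to Ana at 10.
Check: Ana vs Ben — voters closer to Ana: 5 of 7.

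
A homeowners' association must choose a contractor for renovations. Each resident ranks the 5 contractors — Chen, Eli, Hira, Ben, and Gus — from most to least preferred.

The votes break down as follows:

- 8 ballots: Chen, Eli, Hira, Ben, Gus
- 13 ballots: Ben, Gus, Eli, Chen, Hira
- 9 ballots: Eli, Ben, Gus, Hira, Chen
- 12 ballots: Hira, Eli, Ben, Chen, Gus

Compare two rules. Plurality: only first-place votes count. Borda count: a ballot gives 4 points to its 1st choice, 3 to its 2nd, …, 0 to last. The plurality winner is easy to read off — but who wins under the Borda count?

Plurality first-place counts: Chen 8, Eli 9, Hira 12, Ben 13, Gus 0 → Ben.
Borda totals: Chen 57, Eli 122, Hira 73, Ben 111, Gus 57 → Eli.

Eli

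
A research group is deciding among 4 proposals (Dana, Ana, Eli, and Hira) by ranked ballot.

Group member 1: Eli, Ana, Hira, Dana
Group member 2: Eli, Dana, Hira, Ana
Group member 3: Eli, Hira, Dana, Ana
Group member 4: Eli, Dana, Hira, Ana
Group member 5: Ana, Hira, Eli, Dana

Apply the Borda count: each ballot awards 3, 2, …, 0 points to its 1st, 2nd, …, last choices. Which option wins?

Eli

Borda scores:
  Dana: 0 + 2 + 1 + 2 + 0 = 5
  Ana: 2 + 0 + 0 + 0 + 3 = 5
  Eli: 3 + 3 + 3 + 3 + 1 = 13
  Hira: 1 + 1 + 2 + 1 + 2 = 7
Eli has the highest total.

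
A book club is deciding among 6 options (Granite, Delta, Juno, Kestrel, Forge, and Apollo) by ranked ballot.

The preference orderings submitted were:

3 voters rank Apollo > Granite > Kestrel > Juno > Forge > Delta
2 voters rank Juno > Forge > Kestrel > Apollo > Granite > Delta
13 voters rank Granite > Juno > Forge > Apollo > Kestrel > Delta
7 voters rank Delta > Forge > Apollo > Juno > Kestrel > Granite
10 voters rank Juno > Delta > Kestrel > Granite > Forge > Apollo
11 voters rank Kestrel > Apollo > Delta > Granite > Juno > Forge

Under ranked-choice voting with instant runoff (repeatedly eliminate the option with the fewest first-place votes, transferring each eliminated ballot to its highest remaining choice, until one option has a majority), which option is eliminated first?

Forge

Round 1: Granite 13, Juno 12, Kestrel 11, Delta 7, Apollo 3, Forge 0. Forge has the fewest and is eliminated.
Round 2: Granite 13, Juno 12, Kestrel 11, Delta 7, Apollo 3. Apollo has the fewest and is eliminated.
Round 3: Granite 16, Juno 12, Kestrel 11, Delta 7. Delta has the fewest and is eliminated.
Round 4: Juno 19, Granite 16, Kestrel 11. Kestrel has the fewest and is eliminated.
Round 5: Granite 27, Juno 19. Granite has a majority.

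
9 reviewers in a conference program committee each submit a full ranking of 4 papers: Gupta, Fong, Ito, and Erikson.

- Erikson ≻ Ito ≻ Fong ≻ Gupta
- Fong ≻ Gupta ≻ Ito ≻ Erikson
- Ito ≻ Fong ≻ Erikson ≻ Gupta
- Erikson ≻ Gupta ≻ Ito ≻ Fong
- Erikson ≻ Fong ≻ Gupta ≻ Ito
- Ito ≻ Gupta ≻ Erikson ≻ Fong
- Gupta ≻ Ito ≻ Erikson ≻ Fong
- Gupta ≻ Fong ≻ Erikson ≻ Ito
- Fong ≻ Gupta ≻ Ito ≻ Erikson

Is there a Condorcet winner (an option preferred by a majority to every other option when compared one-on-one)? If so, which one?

Head-to-head results (9 voters total):
Gupta vs Fong: Fong wins 5–4.
Gupta vs Ito: Gupta wins 6–3.
Gupta vs Erikson: Gupta wins 5–4.
Fong vs Ito: Ito wins 5–4.
Fong vs Erikson: Erikson wins 5–4.
Ito vs Erikson: Ito wins 5–4.
No candidate beats all others: Gupta beats Ito beats Fong beats Gupta, a majority cycle.

None — there is no Condorcet winner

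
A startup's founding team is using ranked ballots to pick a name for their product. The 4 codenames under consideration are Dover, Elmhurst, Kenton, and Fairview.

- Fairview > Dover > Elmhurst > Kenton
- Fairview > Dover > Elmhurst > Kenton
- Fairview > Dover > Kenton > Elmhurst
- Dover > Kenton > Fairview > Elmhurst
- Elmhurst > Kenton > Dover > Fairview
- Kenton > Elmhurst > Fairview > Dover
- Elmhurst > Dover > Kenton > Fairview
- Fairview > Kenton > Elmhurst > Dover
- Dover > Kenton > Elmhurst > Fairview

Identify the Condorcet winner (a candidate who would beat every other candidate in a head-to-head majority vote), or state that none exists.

Head-to-head results (9 voters total):
Dover vs Elmhurst: Dover wins 5–4.
Dover vs Kenton: Dover wins 6–3.
Dover vs Fairview: Fairview wins 5–4.
Elmhurst vs Kenton: Kenton wins 5–4.
Elmhurst vs Fairview: Fairview wins 5–4.
Kenton vs Fairview: Kenton wins 5–4.
No candidate beats all others: Dover beats Kenton beats Fairview beats Dover, a majority cycle.

No Condorcet winner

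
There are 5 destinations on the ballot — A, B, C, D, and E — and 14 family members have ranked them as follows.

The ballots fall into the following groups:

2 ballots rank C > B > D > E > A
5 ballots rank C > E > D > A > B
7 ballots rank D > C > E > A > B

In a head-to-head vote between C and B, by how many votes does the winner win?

Ballots ranking C above B: 2+5+7 = 14.
Ballots ranking B above C: 0.
C wins 14–0, a margin of 14.

14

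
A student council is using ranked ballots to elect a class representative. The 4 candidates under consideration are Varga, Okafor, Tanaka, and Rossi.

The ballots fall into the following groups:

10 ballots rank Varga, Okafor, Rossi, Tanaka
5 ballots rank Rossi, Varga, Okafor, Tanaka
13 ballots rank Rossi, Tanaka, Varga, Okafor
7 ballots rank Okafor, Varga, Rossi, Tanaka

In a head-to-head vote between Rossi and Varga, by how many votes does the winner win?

1

Ballots ranking Rossi above Varga: 5+13 = 18.
Ballots ranking Varga above Rossi: 10+7 = 17.
Rossi wins 18–17, a margin of 1.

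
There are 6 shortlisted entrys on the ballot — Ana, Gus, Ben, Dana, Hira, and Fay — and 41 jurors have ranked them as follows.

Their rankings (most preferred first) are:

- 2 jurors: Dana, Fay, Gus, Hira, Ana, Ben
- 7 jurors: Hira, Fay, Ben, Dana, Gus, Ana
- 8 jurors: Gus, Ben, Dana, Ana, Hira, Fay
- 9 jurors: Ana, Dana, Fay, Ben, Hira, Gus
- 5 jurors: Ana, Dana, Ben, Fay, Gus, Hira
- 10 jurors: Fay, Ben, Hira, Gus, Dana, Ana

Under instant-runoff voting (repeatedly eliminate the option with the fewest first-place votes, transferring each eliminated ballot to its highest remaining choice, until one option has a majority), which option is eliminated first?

Ben

Round 1: Ana 14, Fay 10, Gus 8, Hira 7, Dana 2, Ben 0. Ben has the fewest and is eliminated.
Round 2: Ana 14, Fay 10, Gus 8, Hira 7, Dana 2. Dana has the fewest and is eliminated.
Round 3: Ana 14, Fay 12, Gus 8, Hira 7. Hira has the fewest and is eliminated.
Round 4: Fay 19, Ana 14, Gus 8. Gus has the fewest and is eliminated.
Round 5: Ana 22, Fay 19. Ana has a majority.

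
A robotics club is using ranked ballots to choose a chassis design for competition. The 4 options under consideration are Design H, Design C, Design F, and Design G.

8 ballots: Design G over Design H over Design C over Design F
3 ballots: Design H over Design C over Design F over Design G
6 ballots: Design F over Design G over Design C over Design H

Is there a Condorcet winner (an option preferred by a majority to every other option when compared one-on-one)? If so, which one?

Head-to-head results (17 voters total):
Design H vs Design C: Design H wins 11–6.
Design H vs Design F: Design H wins 11–6.
Design H vs Design G: Design G wins 14–3.
Design C vs Design F: Design C wins 11–6.
Design C vs Design G: Design G wins 14–3.
Design F vs Design G: Design F wins 9–8.
No candidate beats all others: Design H beats Design F beats Design G beats Design H, a majority cycle.

There is no Condorcet winner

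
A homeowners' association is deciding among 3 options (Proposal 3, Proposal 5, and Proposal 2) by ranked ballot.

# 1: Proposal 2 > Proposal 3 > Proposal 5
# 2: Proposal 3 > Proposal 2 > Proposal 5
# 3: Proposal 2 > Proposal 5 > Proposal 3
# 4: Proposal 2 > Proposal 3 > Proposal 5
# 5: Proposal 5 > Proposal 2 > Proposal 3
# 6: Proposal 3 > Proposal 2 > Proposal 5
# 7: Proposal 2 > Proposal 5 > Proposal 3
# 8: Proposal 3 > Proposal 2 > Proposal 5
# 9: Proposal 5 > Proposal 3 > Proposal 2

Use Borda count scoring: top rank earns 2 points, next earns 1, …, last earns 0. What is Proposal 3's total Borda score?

9

Borda scores:
  Proposal 3: 1 + 2 + 0 + 1 + 0 + 2 + 0 + 2 + 1 = 9
  Proposal 5: 0 + 0 + 1 + 0 + 2 + 0 + 1 + 0 + 2 = 6
  Proposal 2: 2 + 1 + 2 + 2 + 1 + 1 + 2 + 1 + 0 = 12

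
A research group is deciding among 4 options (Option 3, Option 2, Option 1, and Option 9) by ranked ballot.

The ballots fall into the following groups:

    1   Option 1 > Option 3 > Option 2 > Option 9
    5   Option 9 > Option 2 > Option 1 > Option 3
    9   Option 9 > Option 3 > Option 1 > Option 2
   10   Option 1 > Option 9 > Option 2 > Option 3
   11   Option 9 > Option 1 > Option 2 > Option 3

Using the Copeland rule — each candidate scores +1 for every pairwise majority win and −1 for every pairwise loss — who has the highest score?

Pairwise results:
  Option 3 vs Option 2: Option 2 wins 26–10.
  Option 3 vs Option 1: Option 1 wins 27–9.
  Option 3 vs Option 9: Option 9 wins 35–1.
  Option 2 vs Option 1: Option 1 wins 31–5.
  Option 2 vs Option 9: Option 9 wins 35–1.
  Option 1 vs Option 9: Option 9 wins 25–11.
Copeland scores (wins − losses):
  Option 3: 0 − 3 = -3
  Option 2: 1 − 2 = -1
  Option 1: 2 − 1 = 1
  Option 9: 3 − 0 = 3
Option 9 has the best Copeland score.

Option 9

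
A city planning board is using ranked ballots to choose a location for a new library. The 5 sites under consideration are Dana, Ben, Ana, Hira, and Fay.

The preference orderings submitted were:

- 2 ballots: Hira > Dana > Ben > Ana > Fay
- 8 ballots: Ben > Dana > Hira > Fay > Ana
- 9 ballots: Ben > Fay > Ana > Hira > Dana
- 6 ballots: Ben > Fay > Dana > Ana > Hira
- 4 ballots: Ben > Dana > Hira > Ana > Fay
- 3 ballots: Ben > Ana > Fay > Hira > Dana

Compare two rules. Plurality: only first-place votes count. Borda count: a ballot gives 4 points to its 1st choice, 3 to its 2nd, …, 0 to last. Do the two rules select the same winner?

Plurality first-place counts: Dana 0, Ben 30, Ana 0, Hira 2, Fay 0 → Ben.
Borda totals: Dana 54, Ben 124, Ana 39, Hira 44, Fay 59 → Ben.
The two rules agree on Ben.

Yes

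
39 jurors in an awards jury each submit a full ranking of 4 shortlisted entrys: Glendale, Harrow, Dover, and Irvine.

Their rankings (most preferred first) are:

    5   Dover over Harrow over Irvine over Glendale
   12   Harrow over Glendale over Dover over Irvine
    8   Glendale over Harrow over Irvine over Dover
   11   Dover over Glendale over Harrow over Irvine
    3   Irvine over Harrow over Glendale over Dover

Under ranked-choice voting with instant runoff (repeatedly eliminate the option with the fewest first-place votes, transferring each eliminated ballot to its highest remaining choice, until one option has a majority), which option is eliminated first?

Irvine

Round 1: Dover 16, Harrow 12, Glendale 8, Irvine 3. Irvine has the fewest and is eliminated.
Round 2: Dover 16, Harrow 15, Glendale 8. Glendale has the fewest and is eliminated.
Round 3: Harrow 23, Dover 16. Harrow has a majority.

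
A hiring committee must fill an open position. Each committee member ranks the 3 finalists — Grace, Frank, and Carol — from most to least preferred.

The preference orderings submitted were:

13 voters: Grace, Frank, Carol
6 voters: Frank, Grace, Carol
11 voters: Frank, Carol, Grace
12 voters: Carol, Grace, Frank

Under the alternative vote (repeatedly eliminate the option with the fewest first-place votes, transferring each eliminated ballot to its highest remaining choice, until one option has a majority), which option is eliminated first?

Carol

Round 1: Frank 17, Grace 13, Carol 12. Carol has the fewest and is eliminated.
Round 2: Grace 25, Frank 17. Grace has a majority.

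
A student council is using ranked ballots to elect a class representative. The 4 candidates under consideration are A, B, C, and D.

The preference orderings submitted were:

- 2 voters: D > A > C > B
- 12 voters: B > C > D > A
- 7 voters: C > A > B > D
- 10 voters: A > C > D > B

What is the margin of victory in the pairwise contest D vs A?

Ballots ranking D above A: 2+12 = 14.
Ballots ranking A above D: 7+10 = 17.
A wins 17–14, a margin of 3.

3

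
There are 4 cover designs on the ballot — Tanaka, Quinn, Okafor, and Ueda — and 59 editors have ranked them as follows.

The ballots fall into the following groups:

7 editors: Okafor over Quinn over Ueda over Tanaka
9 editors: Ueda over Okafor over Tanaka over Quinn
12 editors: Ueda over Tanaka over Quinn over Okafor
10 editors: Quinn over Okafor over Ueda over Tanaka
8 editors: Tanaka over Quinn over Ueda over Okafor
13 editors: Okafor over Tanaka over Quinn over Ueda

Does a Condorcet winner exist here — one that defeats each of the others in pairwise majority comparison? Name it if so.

No Condorcet winner

Head-to-head results (59 voters total):
Tanaka vs Quinn: Tanaka wins 42–17.
Tanaka vs Okafor: Okafor wins 39–20.
Tanaka vs Ueda: Ueda wins 38–21.
Quinn vs Okafor: Quinn wins 30–29.
Quinn vs Ueda: Quinn wins 38–21.
Okafor vs Ueda: Okafor wins 30–29.
No candidate beats all others: Tanaka beats Quinn beats Okafor beats Tanaka, a majority cycle.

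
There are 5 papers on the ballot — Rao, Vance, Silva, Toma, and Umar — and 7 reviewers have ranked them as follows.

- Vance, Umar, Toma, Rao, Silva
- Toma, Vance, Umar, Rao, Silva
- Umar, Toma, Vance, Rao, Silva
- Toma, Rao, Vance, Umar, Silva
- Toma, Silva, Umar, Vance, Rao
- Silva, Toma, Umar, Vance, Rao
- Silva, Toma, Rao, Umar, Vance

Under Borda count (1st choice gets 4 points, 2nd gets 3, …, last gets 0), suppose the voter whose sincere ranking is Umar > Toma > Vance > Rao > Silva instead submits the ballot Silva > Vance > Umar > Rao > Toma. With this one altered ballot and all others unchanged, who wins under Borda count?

Borda totals with the altered ballot: Rao 8, Vance 14, Silva 15, Toma 20, Umar 13.
The winner is unchanged: still Toma.

Toma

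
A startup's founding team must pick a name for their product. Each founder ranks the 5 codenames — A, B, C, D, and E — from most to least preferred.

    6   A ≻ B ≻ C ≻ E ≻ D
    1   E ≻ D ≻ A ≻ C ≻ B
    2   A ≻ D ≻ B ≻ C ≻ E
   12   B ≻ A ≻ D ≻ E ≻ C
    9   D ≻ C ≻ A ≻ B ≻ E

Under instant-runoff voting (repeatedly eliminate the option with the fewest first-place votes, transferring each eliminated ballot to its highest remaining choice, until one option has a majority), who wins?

Round 1: B 12, D 9, A 8, E 1, C 0. C has the fewest and is eliminated.
Round 2: B 12, D 9, A 8, E 1. E has the fewest and is eliminated.
Round 3: B 12, D 10, A 8. A has the fewest and is eliminated.
Round 4: B 18, D 12. B has a majority.

B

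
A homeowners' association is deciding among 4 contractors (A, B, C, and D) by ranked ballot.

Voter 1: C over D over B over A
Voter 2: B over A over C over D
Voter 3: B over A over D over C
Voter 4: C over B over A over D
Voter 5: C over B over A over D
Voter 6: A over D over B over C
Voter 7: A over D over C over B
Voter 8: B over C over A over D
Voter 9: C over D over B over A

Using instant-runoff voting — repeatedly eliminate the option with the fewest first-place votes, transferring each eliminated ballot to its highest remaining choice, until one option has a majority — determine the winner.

Round 1: C 4, B 3, A 2, D 0. D has the fewest and is eliminated.
Round 2: C 4, B 3, A 2. A has the fewest and is eliminated.
Round 3: C 5, B 4. C has a majority.

C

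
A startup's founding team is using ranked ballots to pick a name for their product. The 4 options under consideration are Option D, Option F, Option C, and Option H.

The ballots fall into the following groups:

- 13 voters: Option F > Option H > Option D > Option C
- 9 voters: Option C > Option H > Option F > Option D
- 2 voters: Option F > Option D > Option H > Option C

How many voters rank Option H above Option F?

Ballots ranking Option H above Option F: 9.
Ballots ranking Option F above Option H: 13+2 = 15.
So 9 of 24 voters prefer Option H to Option F.

9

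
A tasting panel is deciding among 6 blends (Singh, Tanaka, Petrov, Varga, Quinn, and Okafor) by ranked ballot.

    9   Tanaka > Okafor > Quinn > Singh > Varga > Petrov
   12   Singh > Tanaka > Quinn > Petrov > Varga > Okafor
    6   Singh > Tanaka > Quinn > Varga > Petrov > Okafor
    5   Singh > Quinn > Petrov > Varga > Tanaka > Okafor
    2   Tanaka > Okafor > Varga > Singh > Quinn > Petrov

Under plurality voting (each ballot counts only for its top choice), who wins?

Singh

First-place vote totals:
  Singh: 23
  Tanaka: 11
  Petrov: 0
  Varga: 0
  Quinn: 0
  Okafor: 0
Singh has the most first-place votes.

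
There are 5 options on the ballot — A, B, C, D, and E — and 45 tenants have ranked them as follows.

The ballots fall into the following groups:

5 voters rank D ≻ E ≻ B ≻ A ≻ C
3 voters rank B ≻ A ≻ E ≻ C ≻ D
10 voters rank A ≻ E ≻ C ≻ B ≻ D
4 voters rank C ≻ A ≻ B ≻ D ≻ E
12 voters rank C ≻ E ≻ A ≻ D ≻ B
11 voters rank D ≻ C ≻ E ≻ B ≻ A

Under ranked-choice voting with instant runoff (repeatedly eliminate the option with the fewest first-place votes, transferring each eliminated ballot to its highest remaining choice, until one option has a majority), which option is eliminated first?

Round 1: C 16, D 16, A 10, B 3, E 0. E has the fewest and is eliminated.
Round 2: C 16, D 16, A 10, B 3. B has the fewest and is eliminated.
Round 3: C 16, D 16, A 13. A has the fewest and is eliminated.
Round 4: C 29, D 16. C has a majority.

E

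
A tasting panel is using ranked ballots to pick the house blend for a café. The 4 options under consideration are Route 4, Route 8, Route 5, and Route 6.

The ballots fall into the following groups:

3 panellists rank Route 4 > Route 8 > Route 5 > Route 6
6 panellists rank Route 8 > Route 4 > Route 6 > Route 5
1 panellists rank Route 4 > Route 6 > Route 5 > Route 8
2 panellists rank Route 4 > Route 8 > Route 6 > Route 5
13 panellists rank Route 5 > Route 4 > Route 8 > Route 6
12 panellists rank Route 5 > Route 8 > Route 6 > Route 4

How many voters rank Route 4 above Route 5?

12

Ballots ranking Route 4 above Route 5: 3+6+1+2 = 12.
Ballots ranking Route 5 above Route 4: 13+12 = 25.
So 12 of 37 voters prefer Route 4 to Route 5.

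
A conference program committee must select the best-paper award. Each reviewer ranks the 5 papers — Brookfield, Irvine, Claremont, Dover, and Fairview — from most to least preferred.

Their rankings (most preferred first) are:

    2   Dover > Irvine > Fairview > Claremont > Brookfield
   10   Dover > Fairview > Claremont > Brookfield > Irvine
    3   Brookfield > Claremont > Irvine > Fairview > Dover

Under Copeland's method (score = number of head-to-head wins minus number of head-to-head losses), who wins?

Pairwise results:
  Brookfield vs Irvine: Brookfield wins 13–2.
  Brookfield vs Claremont: Claremont wins 12–3.
  Brookfield vs Dover: Dover wins 12–3.
  Brookfield vs Fairview: Fairview wins 12–3.
  Irvine vs Claremont: Claremont wins 13–2.
  Irvine vs Dover: Dover wins 12–3.
  Irvine vs Fairview: Fairview wins 10–5.
  Claremont vs Dover: Dover wins 12–3.
  Claremont vs Fairview: Fairview wins 12–3.
  Dover vs Fairview: Dover wins 12–3.
Copeland scores (wins − losses):
  Brookfield: 1 − 3 = -2
  Irvine: 0 − 4 = -4
  Claremont: 2 − 2 = 0
  Dover: 4 − 0 = 4
  Fairview: 3 − 1 = 2
Dover has the best Copeland score.

Dover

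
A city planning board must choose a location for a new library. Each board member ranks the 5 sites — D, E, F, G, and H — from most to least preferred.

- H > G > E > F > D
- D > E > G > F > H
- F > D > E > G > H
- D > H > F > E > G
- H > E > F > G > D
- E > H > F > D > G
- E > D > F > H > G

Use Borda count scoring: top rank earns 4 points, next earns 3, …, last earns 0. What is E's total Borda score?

19

Borda scores:
  D: 0 + 4 + 3 + 4 + 0 + 1 + 3 = 15
  E: 2 + 3 + 2 + 1 + 3 + 4 + 4 = 19
  F: 1 + 1 + 4 + 2 + 2 + 2 + 2 = 14
  G: 3 + 2 + 1 + 0 + 1 + 0 + 0 = 7
  H: 4 + 0 + 0 + 3 + 4 + 3 + 1 = 15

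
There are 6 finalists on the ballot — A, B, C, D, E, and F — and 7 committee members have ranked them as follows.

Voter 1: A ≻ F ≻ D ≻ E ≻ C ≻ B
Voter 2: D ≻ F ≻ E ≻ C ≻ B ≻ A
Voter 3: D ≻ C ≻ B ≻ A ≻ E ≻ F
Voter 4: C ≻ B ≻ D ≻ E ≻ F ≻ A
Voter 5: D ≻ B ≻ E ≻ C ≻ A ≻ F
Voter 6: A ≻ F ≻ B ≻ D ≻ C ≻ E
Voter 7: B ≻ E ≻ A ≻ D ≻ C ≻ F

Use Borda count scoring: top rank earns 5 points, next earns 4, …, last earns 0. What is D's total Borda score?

25

Borda scores:
  A: 5 + 0 + 2 + 0 + 1 + 5 + 3 = 16
  B: 0 + 1 + 3 + 4 + 4 + 3 + 5 = 20
  C: 1 + 2 + 4 + 5 + 2 + 1 + 1 = 16
  D: 3 + 5 + 5 + 3 + 5 + 2 + 2 = 25
  E: 2 + 3 + 1 + 2 + 3 + 0 + 4 = 15
  F: 4 + 4 + 0 + 1 + 0 + 4 + 0 = 13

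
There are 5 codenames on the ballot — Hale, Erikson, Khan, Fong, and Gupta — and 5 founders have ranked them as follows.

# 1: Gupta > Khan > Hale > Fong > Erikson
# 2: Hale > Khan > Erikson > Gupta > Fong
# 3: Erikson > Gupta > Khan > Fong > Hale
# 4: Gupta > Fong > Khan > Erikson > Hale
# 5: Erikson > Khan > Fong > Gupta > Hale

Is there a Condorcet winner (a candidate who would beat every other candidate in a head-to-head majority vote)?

No

Head-to-head results (5 voters total):
Hale vs Erikson: Erikson wins 3–2.
Hale vs Khan: Khan wins 4–1.
Hale vs Fong: Fong wins 3–2.
Hale vs Gupta: Gupta wins 4–1.
Erikson vs Khan: Khan wins 3–2.
Erikson vs Fong: Erikson wins 3–2.
Erikson vs Gupta: Erikson wins 3–2.
Khan vs Fong: Khan wins 4–1.
Khan vs Gupta: Gupta wins 3–2.
Fong vs Gupta: Gupta wins 4–1.
No candidate beats all others: Erikson beats Gupta beats Khan beats Erikson, a majority cycle.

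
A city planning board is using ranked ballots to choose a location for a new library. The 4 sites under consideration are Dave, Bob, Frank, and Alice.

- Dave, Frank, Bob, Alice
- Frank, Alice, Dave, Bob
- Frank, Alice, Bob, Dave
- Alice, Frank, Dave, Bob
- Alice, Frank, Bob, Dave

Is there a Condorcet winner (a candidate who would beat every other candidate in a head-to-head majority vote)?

Yes

Head-to-head results (5 voters total):
Dave vs Bob: Dave wins 3–2.
Dave vs Frank: Frank wins 4–1.
Dave vs Alice: Alice wins 4–1.
Bob vs Frank: Frank wins 5–0.
Bob vs Alice: Alice wins 4–1.
Frank vs Alice: Frank wins 3–2.
Frank beats each rival — Dave (4–1), Bob (5–0), Alice (3–2) — so Frank is the Condorcet winner.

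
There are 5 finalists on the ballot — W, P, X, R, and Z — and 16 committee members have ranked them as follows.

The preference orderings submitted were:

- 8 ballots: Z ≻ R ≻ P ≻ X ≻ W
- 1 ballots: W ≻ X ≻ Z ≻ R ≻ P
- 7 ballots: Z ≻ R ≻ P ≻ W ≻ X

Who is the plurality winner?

Z

First-place vote totals:
  W: 1
  P: 0
  X: 0
  R: 0
  Z: 15
Z has the most first-place votes.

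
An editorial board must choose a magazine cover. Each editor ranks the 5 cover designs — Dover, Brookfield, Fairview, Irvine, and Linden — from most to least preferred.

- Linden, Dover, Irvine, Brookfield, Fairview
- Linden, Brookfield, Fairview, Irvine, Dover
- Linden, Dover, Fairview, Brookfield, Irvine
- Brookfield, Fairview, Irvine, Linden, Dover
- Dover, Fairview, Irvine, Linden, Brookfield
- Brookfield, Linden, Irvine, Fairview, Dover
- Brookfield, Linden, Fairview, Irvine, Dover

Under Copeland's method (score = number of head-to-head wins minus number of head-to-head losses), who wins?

Linden

Pairwise results:
  Dover vs Brookfield: Brookfield wins 4–3.
  Dover vs Fairview: Fairview wins 4–3.
  Dover vs Irvine: Irvine wins 4–3.
  Dover vs Linden: Linden wins 6–1.
  Brookfield vs Fairview: Brookfield wins 5–2.
  Brookfield vs Irvine: Brookfield wins 5–2.
  Brookfield vs Linden: Linden wins 4–3.
  Fairview vs Irvine: Fairview wins 5–2.
  Fairview vs Linden: Linden wins 5–2.
  Irvine vs Linden: Linden wins 5–2.
Copeland scores (wins − losses):
  Dover: 0 − 4 = -4
  Brookfield: 3 − 1 = 2
  Fairview: 2 − 2 = 0
  Irvine: 1 − 3 = -2
  Linden: 4 − 0 = 4
Linden has the best Copeland score.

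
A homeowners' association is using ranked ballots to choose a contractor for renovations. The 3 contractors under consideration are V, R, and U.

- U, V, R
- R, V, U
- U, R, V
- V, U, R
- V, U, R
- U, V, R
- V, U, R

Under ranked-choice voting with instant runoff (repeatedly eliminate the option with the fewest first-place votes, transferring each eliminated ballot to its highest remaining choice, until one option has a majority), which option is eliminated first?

R

Round 1: V 3, U 3, R 1. R has the fewest and is eliminated.
Round 2: V 4, U 3. V has a majority.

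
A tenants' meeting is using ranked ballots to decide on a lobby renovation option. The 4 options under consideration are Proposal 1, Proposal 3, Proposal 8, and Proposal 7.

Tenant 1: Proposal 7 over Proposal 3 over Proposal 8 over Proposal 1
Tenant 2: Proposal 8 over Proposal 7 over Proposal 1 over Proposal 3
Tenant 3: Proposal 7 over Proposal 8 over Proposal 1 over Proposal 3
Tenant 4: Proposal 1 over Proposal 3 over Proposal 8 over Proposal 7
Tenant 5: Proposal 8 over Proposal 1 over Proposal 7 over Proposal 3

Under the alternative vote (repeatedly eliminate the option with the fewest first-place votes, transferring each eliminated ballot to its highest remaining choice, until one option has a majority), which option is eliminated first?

Round 1: Proposal 8 2, Proposal 7 2, Proposal 1 1, Proposal 3 0. Proposal 3 has the fewest and is eliminated.
Round 2: Proposal 8 2, Proposal 7 2, Proposal 1 1. Proposal 1 has the fewest and is eliminated.
Round 3: Proposal 8 3, Proposal 7 2. Proposal 8 has a majority.

Proposal 3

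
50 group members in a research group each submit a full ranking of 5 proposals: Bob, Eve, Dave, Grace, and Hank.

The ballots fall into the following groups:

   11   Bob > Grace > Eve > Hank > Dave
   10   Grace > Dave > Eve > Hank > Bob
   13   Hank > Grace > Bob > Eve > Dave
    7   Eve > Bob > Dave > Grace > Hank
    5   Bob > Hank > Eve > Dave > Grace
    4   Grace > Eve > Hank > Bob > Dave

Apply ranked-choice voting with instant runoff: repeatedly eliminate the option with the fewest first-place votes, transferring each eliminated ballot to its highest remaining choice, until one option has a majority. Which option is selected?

Round 1: Bob 16, Grace 14, Hank 13, Eve 7, Dave 0. Dave has the fewest and is eliminated.
Round 2: Bob 16, Grace 14, Hank 13, Eve 7. Eve has the fewest and is eliminated.
Round 3: Bob 23, Grace 14, Hank 13. Hank has the fewest and is eliminated.
Round 4: Grace 27, Bob 23. Grace has a majority.

Grace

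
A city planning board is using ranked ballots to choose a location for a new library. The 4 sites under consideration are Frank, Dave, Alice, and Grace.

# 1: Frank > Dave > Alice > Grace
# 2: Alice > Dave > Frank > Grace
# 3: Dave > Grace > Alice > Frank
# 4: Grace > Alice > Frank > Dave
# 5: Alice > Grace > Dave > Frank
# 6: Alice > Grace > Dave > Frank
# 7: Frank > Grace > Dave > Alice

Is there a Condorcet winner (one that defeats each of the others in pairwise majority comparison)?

Yes

Head-to-head results (7 voters total):
Frank vs Dave: Dave wins 4–3.
Frank vs Alice: Alice wins 5–2.
Frank vs Grace: Grace wins 4–3.
Dave vs Alice: Alice wins 4–3.
Dave vs Grace: Grace wins 4–3.
Alice vs Grace: Alice wins 4–3.
Alice beats each rival — Frank (5–2), Dave (4–3), Grace (4–3) — so Alice is the Condorcet winner.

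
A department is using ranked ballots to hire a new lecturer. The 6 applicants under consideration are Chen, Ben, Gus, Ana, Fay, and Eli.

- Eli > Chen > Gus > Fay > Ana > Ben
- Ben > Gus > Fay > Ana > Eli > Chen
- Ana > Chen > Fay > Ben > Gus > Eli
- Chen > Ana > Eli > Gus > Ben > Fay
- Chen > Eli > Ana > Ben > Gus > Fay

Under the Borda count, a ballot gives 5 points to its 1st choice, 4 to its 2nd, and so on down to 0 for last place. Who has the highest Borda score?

Chen

Borda scores:
  Chen: 4 + 0 + 4 + 5 + 5 = 18
  Ben: 0 + 5 + 2 + 1 + 2 = 10
  Gus: 3 + 4 + 1 + 2 + 1 = 11
  Ana: 1 + 2 + 5 + 4 + 3 = 15
  Fay: 2 + 3 + 3 + 0 + 0 = 8
  Eli: 5 + 1 + 0 + 3 + 4 = 13
Chen has the highest total.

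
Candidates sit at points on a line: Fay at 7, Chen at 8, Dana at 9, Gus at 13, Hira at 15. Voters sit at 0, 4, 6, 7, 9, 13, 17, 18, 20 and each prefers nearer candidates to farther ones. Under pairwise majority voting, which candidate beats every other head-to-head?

Dana

With single-peaked preferences on a line, the Condorcet winner is the candidate closest to the median voter.
The median voter (position 9) is closest to Dana at 9.
Check: Dana vs Gus — voters closer to Dana: 5 of 9.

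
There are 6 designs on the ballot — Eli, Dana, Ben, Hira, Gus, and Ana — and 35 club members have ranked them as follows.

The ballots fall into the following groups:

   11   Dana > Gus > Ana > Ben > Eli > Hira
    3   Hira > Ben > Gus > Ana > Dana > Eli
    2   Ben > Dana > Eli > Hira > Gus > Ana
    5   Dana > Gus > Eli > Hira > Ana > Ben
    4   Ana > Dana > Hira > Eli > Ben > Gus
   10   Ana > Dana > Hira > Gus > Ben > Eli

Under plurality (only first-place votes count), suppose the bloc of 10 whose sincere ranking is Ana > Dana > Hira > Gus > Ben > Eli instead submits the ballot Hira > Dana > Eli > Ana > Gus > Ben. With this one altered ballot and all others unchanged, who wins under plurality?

Dana

First-place totals with the altered ballot: Eli 0, Dana 16, Ben 2, Hira 13, Gus 0, Ana 4.
The winner is unchanged: still Dana.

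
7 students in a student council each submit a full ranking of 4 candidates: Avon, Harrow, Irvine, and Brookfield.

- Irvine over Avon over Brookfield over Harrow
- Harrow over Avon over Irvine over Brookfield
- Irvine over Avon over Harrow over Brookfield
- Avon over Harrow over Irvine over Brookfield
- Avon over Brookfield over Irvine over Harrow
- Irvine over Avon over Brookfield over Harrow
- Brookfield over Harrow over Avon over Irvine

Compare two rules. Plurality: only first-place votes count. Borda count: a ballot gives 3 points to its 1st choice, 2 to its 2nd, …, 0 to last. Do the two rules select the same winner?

Plurality first-place counts: Avon 2, Harrow 1, Irvine 3, Brookfield 1 → Irvine.
Borda totals: Avon 15, Harrow 8, Irvine 12, Brookfield 7 → Avon.
The two rules disagree: plurality picks Irvine, Borda picks Avon.

No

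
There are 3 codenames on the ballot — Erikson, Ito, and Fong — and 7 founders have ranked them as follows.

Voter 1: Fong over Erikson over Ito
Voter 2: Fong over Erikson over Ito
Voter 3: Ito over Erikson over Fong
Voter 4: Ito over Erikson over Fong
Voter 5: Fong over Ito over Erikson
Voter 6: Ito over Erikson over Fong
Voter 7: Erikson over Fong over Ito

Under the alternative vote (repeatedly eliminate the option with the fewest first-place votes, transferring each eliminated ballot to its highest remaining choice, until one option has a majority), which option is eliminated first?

Erikson

Round 1: Ito 3, Fong 3, Erikson 1. Erikson has the fewest and is eliminated.
Round 2: Fong 4, Ito 3. Fong has a majority.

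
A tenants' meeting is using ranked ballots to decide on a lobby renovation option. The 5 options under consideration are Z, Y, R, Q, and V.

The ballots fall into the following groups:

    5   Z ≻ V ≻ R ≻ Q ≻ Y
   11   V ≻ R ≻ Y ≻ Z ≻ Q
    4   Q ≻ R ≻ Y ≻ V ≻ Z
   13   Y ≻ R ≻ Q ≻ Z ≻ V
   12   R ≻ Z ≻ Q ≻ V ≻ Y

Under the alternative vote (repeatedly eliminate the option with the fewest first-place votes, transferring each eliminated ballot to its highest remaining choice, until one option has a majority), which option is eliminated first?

Q

Round 1: Y 13, R 12, V 11, Z 5, Q 4. Q has the fewest and is eliminated.
Round 2: R 16, Y 13, V 11, Z 5. Z has the fewest and is eliminated.
Round 3: R 16, V 16, Y 13. Y has the fewest and is eliminated.
Round 4: R 29, V 16. R has a majority.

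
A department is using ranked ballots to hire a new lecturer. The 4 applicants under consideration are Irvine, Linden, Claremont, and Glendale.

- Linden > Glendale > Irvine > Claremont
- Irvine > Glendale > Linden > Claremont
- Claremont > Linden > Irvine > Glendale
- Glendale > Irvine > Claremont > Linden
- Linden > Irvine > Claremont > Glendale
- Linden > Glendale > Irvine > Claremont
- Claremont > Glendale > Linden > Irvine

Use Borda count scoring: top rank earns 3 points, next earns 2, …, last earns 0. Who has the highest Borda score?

Linden

Borda scores:
  Irvine: 1 + 3 + 1 + 2 + 2 + 1 + 0 = 10
  Linden: 3 + 1 + 2 + 0 + 3 + 3 + 1 = 13
  Claremont: 0 + 0 + 3 + 1 + 1 + 0 + 3 = 8
  Glendale: 2 + 2 + 0 + 3 + 0 + 2 + 2 = 11
Linden has the highest total.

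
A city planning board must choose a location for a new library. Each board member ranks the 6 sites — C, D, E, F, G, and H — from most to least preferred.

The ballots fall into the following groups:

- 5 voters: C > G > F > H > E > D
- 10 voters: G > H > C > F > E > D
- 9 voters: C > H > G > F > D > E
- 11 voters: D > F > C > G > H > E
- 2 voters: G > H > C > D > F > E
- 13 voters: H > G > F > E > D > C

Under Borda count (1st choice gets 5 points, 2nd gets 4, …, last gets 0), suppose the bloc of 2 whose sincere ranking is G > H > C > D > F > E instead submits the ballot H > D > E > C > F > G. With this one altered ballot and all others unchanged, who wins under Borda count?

H

Borda totals with the altered ballot: C 137, D 85, E 47, F 138, G 171, H 172.
The switch changes the winner from G to H.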